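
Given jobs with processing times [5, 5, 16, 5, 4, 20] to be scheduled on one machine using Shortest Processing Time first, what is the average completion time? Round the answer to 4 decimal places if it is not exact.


Sort jobs by processing time (SPT order): [4, 5, 5, 5, 16, 20]
Compute completion times sequentially:
  Job 1: processing = 4, completes at 4
  Job 2: processing = 5, completes at 9
  Job 3: processing = 5, completes at 14
  Job 4: processing = 5, completes at 19
  Job 5: processing = 16, completes at 35
  Job 6: processing = 20, completes at 55
Sum of completion times = 136
Average completion time = 136/6 = 22.6667

22.6667


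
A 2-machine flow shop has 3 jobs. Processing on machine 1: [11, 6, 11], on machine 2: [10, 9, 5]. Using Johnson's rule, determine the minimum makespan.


Apply Johnson's rule:
  Group 1 (a <= b): [(2, 6, 9)]
  Group 2 (a > b): [(1, 11, 10), (3, 11, 5)]
Optimal job order: [2, 1, 3]
Schedule:
  Job 2: M1 done at 6, M2 done at 15
  Job 1: M1 done at 17, M2 done at 27
  Job 3: M1 done at 28, M2 done at 33
Makespan = 33

33


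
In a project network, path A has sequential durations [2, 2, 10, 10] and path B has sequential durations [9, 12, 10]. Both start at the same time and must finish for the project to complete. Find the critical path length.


Path A total = 2 + 2 + 10 + 10 = 24
Path B total = 9 + 12 + 10 = 31
Critical path = longest path = max(24, 31) = 31

31


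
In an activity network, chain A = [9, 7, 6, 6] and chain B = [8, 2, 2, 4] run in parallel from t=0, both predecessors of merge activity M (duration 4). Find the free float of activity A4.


ES(A4) = sum of predecessors on chain A = 22
EF(A4) = ES + duration = 22 + 6 = 28
Successor of A4 is M. ES(M) = max(sum(A), sum(B)) = max(28, 16) = 28
Free float = ES(successor) - EF(current) = 28 - 28 = 0

0


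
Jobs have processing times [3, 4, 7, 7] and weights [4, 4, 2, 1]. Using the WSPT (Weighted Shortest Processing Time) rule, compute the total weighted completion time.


Compute p/w ratios and sort ascending (WSPT): [(3, 4), (4, 4), (7, 2), (7, 1)]
Compute weighted completion times:
  Job (p=3,w=4): C=3, w*C=4*3=12
  Job (p=4,w=4): C=7, w*C=4*7=28
  Job (p=7,w=2): C=14, w*C=2*14=28
  Job (p=7,w=1): C=21, w*C=1*21=21
Total weighted completion time = 89

89


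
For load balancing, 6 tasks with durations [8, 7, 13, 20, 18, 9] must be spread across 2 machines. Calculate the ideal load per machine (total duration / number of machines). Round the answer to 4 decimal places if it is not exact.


Total processing time = 8 + 7 + 13 + 20 + 18 + 9 = 75
Number of machines = 2
Ideal balanced load = 75 / 2 = 37.5

37.5


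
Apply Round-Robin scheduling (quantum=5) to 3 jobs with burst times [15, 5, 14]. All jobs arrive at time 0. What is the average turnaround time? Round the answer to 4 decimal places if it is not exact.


Time quantum = 5
Execution trace:
  J1 runs 5 units, time = 5
  J2 runs 5 units, time = 10
  J3 runs 5 units, time = 15
  J1 runs 5 units, time = 20
  J3 runs 5 units, time = 25
  J1 runs 5 units, time = 30
  J3 runs 4 units, time = 34
Finish times: [30, 10, 34]
Average turnaround = 74/3 = 24.6667

24.6667


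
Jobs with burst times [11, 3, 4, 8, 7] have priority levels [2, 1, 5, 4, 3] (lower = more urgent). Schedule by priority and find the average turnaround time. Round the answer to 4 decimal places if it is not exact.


Sort by priority (ascending = highest first):
Order: [(1, 3), (2, 11), (3, 7), (4, 8), (5, 4)]
Completion times:
  Priority 1, burst=3, C=3
  Priority 2, burst=11, C=14
  Priority 3, burst=7, C=21
  Priority 4, burst=8, C=29
  Priority 5, burst=4, C=33
Average turnaround = 100/5 = 20.0

20.0


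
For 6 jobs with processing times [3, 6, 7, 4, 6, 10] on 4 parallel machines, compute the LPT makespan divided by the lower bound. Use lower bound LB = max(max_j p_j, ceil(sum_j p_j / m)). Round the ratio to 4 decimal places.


LPT order: [10, 7, 6, 6, 4, 3]
Machine loads after assignment: [10, 7, 10, 9]
LPT makespan = 10
Lower bound = max(max_job, ceil(total/4)) = max(10, 9) = 10
Ratio = 10 / 10 = 1.0

1.0


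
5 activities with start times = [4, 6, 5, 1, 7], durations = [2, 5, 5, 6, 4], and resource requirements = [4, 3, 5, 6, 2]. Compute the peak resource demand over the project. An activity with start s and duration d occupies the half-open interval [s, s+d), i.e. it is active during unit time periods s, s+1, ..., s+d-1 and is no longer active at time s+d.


Each activity i is active on [start_i, start_i + duration_i).
Compute total resource usage per time slot:
  t=0: active resources = [], total = 0
  t=1: active resources = [6], total = 6
  t=2: active resources = [6], total = 6
  t=3: active resources = [6], total = 6
  t=4: active resources = [4, 6], total = 10
  t=5: active resources = [4, 5, 6], total = 15
  t=6: active resources = [3, 5, 6], total = 14
  t=7: active resources = [3, 5, 2], total = 10
  t=8: active resources = [3, 5, 2], total = 10
  t=9: active resources = [3, 5, 2], total = 10
  t=10: active resources = [3, 2], total = 5
Peak resource demand = 15

15


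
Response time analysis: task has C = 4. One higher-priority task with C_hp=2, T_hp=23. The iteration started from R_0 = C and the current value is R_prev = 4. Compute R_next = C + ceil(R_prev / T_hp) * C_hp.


R_next = C + ceil(R_prev / T_hp) * C_hp
ceil(4 / 23) = ceil(0.1739) = 1
Interference = 1 * 2 = 2
R_next = 4 + 2 = 6

6


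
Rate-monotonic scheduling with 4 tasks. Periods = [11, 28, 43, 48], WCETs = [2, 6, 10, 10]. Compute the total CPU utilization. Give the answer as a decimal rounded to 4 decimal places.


Compute individual utilizations (exact fractions):
  Task 1: C/T = 2/11 (approx. 0.1818)
  Task 2: C/T = 6/28 = 3/14 (approx. 0.2143)
  Task 3: C/T = 10/43 (approx. 0.2326)
  Task 4: C/T = 10/48 = 5/24 (approx. 0.2083)
Total utilization U = 2/11 + 3/14 + 10/43 + 5/24 = 66511/79464
Rounded to 4 decimal places: U = 0.8370
RM (Liu & Layland) bound for 4 tasks = 0.756828; compare with U = 66511/79464 (approx. 0.836995)
bound < U <= 1, so the RM sufficient condition is not met (inconclusive; an exact test such as response-time analysis is needed).

0.8370


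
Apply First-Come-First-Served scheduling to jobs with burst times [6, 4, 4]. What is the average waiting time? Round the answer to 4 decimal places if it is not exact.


FCFS order (as given): [6, 4, 4]
Waiting times:
  Job 1: wait = 0
  Job 2: wait = 6
  Job 3: wait = 10
Sum of waiting times = 16
Average waiting time = 16/3 = 5.3333

5.3333


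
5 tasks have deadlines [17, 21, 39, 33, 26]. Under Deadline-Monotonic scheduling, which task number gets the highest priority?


Sort tasks by relative deadline (ascending):
  Task 1: deadline = 17
  Task 2: deadline = 21
  Task 5: deadline = 26
  Task 4: deadline = 33
  Task 3: deadline = 39
Priority order (highest first): [1, 2, 5, 4, 3]
Highest priority task = 1

1


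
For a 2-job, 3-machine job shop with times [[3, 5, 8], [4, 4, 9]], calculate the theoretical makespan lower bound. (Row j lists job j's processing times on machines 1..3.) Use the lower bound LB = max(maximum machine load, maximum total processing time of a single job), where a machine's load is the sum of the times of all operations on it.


Machine loads:
  Machine 1: 3 + 4 = 7
  Machine 2: 5 + 4 = 9
  Machine 3: 8 + 9 = 17
Max machine load = 17
Job totals:
  Job 1: 16
  Job 2: 17
Max job total = 17
Lower bound = max(17, 17) = 17

17


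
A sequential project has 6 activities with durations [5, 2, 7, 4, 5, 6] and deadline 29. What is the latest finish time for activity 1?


LF(activity 1) = deadline - sum of successor durations
Successors: activities 2 through 6 with durations [2, 7, 4, 5, 6]
Sum of successor durations = 24
LF = 29 - 24 = 5

5


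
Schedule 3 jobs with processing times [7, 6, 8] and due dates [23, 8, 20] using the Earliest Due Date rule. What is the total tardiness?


Sort by due date (EDD order): [(6, 8), (8, 20), (7, 23)]
Compute completion times and tardiness:
  Job 1: p=6, d=8, C=6, tardiness=max(0,6-8)=0
  Job 2: p=8, d=20, C=14, tardiness=max(0,14-20)=0
  Job 3: p=7, d=23, C=21, tardiness=max(0,21-23)=0
Total tardiness = 0

0


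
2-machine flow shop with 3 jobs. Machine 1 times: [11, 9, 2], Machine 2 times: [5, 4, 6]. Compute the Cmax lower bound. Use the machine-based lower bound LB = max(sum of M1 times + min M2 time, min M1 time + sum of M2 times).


LB1 = sum(M1 times) + min(M2 times) = 22 + 4 = 26
LB2 = min(M1 times) + sum(M2 times) = 2 + 15 = 17
Lower bound = max(LB1, LB2) = max(26, 17) = 26

26


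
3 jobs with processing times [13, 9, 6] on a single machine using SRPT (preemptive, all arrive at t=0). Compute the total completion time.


Since all jobs arrive at t=0, SRPT equals SPT ordering.
SPT order: [6, 9, 13]
Completion times:
  Job 1: p=6, C=6
  Job 2: p=9, C=15
  Job 3: p=13, C=28
Total completion time = 6 + 15 + 28 = 49

49


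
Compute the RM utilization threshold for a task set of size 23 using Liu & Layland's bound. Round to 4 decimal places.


Compute 2^(1/23) = 1.0305955448
Subtract 1: 1.0305955448 - 1 = 0.0305955448
Multiply by n: 23 * 0.0305955448 = 0.7036975304
Round to 4 dp: 0.7037

0.7037


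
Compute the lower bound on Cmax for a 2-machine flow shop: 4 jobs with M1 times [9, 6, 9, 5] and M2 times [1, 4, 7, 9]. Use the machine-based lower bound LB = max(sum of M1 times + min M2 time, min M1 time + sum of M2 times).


LB1 = sum(M1 times) + min(M2 times) = 29 + 1 = 30
LB2 = min(M1 times) + sum(M2 times) = 5 + 21 = 26
Lower bound = max(LB1, LB2) = max(30, 26) = 30

30


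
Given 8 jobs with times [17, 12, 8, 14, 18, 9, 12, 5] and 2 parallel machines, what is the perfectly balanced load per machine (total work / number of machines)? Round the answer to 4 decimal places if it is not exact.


Total processing time = 17 + 12 + 8 + 14 + 18 + 9 + 12 + 5 = 95
Number of machines = 2
Ideal balanced load = 95 / 2 = 47.5

47.5


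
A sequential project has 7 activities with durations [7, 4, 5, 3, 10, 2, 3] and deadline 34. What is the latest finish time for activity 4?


LF(activity 4) = deadline - sum of successor durations
Successors: activities 5 through 7 with durations [10, 2, 3]
Sum of successor durations = 15
LF = 34 - 15 = 19

19


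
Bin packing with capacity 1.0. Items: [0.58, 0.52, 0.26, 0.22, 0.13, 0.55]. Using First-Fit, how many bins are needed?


Place items sequentially using First-Fit:
  Item 0.58 -> new Bin 1
  Item 0.52 -> new Bin 2
  Item 0.26 -> Bin 1 (now 0.84)
  Item 0.22 -> Bin 2 (now 0.74)
  Item 0.13 -> Bin 1 (now 0.97)
  Item 0.55 -> new Bin 3
Total bins used = 3

3


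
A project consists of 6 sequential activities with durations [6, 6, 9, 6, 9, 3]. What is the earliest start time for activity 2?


Activity 2 starts after activities 1 through 1 complete.
Predecessor durations: [6]
ES = 6 = 6

6


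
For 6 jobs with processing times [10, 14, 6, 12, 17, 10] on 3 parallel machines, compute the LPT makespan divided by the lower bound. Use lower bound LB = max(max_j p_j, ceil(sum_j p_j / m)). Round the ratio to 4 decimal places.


LPT order: [17, 14, 12, 10, 10, 6]
Machine loads after assignment: [23, 24, 22]
LPT makespan = 24
Lower bound = max(max_job, ceil(total/3)) = max(17, 23) = 23
Ratio = 24 / 23 = 1.0435

1.0435


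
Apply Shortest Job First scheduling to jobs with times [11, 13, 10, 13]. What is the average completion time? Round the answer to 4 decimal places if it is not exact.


SJF order (ascending): [10, 11, 13, 13]
Completion times:
  Job 1: burst=10, C=10
  Job 2: burst=11, C=21
  Job 3: burst=13, C=34
  Job 4: burst=13, C=47
Average completion = 112/4 = 28.0

28.0


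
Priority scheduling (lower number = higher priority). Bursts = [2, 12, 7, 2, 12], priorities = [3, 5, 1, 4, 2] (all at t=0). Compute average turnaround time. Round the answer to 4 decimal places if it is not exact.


Sort by priority (ascending = highest first):
Order: [(1, 7), (2, 12), (3, 2), (4, 2), (5, 12)]
Completion times:
  Priority 1, burst=7, C=7
  Priority 2, burst=12, C=19
  Priority 3, burst=2, C=21
  Priority 4, burst=2, C=23
  Priority 5, burst=12, C=35
Average turnaround = 105/5 = 21.0

21.0


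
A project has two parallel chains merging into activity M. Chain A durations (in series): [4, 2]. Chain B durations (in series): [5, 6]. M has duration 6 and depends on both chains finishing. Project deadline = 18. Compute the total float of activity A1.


Forward pass: ES(A1) = sum of predecessors on chain A = 0
EF = ES + duration = 0 + 4 = 4
Backward pass: LF(M) = deadline = 18; LS(M) = 18 - 6 = 12
LF(A1) = LS(M) - sum(successors on chain A) = 12 - 2 = 10
LS = LF - duration = 10 - 4 = 6
Total float = LS - ES = 6 - 0 = 6

6


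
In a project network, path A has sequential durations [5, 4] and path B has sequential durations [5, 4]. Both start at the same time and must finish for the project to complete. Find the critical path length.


Path A total = 5 + 4 = 9
Path B total = 5 + 4 = 9
Critical path = longest path = max(9, 9) = 9

9


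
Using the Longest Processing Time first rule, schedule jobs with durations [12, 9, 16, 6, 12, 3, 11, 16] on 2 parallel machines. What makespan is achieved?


Sort jobs in decreasing order (LPT): [16, 16, 12, 12, 11, 9, 6, 3]
Assign each job to the least loaded machine:
  Machine 1: jobs [16, 12, 11, 3], load = 42
  Machine 2: jobs [16, 12, 9, 6], load = 43
Makespan = max load = 43

43


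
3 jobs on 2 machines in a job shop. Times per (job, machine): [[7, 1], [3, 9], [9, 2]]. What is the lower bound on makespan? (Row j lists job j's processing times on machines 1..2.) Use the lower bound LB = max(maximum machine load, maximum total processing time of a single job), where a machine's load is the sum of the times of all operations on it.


Machine loads:
  Machine 1: 7 + 3 + 9 = 19
  Machine 2: 1 + 9 + 2 = 12
Max machine load = 19
Job totals:
  Job 1: 8
  Job 2: 12
  Job 3: 11
Max job total = 12
Lower bound = max(19, 12) = 19

19


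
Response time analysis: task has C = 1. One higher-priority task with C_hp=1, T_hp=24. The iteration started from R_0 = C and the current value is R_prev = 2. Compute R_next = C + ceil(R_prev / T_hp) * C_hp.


R_next = C + ceil(R_prev / T_hp) * C_hp
ceil(2 / 24) = ceil(0.0833) = 1
Interference = 1 * 1 = 1
R_next = 1 + 1 = 2
R_next = R_prev, so the iteration has converged (response time = 2).

2


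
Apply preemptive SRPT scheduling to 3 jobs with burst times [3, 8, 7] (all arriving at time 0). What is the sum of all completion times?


Since all jobs arrive at t=0, SRPT equals SPT ordering.
SPT order: [3, 7, 8]
Completion times:
  Job 1: p=3, C=3
  Job 2: p=7, C=10
  Job 3: p=8, C=18
Total completion time = 3 + 10 + 18 = 31

31


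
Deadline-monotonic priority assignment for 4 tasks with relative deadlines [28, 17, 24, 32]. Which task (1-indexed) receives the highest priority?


Sort tasks by relative deadline (ascending):
  Task 2: deadline = 17
  Task 3: deadline = 24
  Task 1: deadline = 28
  Task 4: deadline = 32
Priority order (highest first): [2, 3, 1, 4]
Highest priority task = 2

2


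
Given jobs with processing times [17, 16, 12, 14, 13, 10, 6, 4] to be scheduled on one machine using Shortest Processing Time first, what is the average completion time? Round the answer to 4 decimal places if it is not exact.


Sort jobs by processing time (SPT order): [4, 6, 10, 12, 13, 14, 16, 17]
Compute completion times sequentially:
  Job 1: processing = 4, completes at 4
  Job 2: processing = 6, completes at 10
  Job 3: processing = 10, completes at 20
  Job 4: processing = 12, completes at 32
  Job 5: processing = 13, completes at 45
  Job 6: processing = 14, completes at 59
  Job 7: processing = 16, completes at 75
  Job 8: processing = 17, completes at 92
Sum of completion times = 337
Average completion time = 337/8 = 42.125

42.125


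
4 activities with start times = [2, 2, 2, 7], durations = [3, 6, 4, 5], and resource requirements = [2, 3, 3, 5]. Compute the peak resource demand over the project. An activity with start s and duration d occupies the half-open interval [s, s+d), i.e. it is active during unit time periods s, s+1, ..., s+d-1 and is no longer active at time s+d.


Each activity i is active on [start_i, start_i + duration_i).
Compute total resource usage per time slot:
  t=0: active resources = [], total = 0
  t=1: active resources = [], total = 0
  t=2: active resources = [2, 3, 3], total = 8
  t=3: active resources = [2, 3, 3], total = 8
  t=4: active resources = [2, 3, 3], total = 8
  t=5: active resources = [3, 3], total = 6
  t=6: active resources = [3], total = 3
  t=7: active resources = [3, 5], total = 8
  t=8: active resources = [5], total = 5
  t=9: active resources = [5], total = 5
  t=10: active resources = [5], total = 5
  t=11: active resources = [5], total = 5
Peak resource demand = 8

8


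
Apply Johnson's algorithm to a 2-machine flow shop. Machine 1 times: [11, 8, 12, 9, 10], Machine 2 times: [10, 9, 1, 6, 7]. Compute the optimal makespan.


Apply Johnson's rule:
  Group 1 (a <= b): [(2, 8, 9)]
  Group 2 (a > b): [(1, 11, 10), (5, 10, 7), (4, 9, 6), (3, 12, 1)]
Optimal job order: [2, 1, 5, 4, 3]
Schedule:
  Job 2: M1 done at 8, M2 done at 17
  Job 1: M1 done at 19, M2 done at 29
  Job 5: M1 done at 29, M2 done at 36
  Job 4: M1 done at 38, M2 done at 44
  Job 3: M1 done at 50, M2 done at 51
Makespan = 51

51


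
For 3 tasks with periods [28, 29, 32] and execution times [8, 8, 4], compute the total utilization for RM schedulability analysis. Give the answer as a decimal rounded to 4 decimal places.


Compute individual utilizations (exact fractions):
  Task 1: C/T = 8/28 = 2/7 (approx. 0.2857)
  Task 2: C/T = 8/29 (approx. 0.2759)
  Task 3: C/T = 4/32 = 1/8 (approx. 0.125)
Total utilization U = 2/7 + 8/29 + 1/8 = 1115/1624
Rounded to 4 decimal places: U = 0.6866
RM (Liu & Layland) bound for 3 tasks = 0.779763; compare with U = 1115/1624 (approx. 0.686576)
U <= bound, so schedulable by RM sufficient condition.

0.6866


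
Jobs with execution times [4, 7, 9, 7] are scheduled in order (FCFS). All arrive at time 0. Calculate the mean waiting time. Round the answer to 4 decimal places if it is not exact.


FCFS order (as given): [4, 7, 9, 7]
Waiting times:
  Job 1: wait = 0
  Job 2: wait = 4
  Job 3: wait = 11
  Job 4: wait = 20
Sum of waiting times = 35
Average waiting time = 35/4 = 8.75

8.75


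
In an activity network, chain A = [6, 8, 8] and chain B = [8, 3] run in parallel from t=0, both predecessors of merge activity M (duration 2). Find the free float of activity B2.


ES(B2) = sum of predecessors on chain B = 8
EF(B2) = ES + duration = 8 + 3 = 11
Successor of B2 is M. ES(M) = max(sum(A), sum(B)) = max(22, 11) = 22
Free float = ES(successor) - EF(current) = 22 - 11 = 11

11


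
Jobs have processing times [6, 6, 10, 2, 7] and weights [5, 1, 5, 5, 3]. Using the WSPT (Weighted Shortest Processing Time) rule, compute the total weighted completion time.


Compute p/w ratios and sort ascending (WSPT): [(2, 5), (6, 5), (10, 5), (7, 3), (6, 1)]
Compute weighted completion times:
  Job (p=2,w=5): C=2, w*C=5*2=10
  Job (p=6,w=5): C=8, w*C=5*8=40
  Job (p=10,w=5): C=18, w*C=5*18=90
  Job (p=7,w=3): C=25, w*C=3*25=75
  Job (p=6,w=1): C=31, w*C=1*31=31
Total weighted completion time = 246

246


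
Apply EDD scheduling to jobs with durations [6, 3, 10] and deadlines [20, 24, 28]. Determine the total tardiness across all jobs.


Sort by due date (EDD order): [(6, 20), (3, 24), (10, 28)]
Compute completion times and tardiness:
  Job 1: p=6, d=20, C=6, tardiness=max(0,6-20)=0
  Job 2: p=3, d=24, C=9, tardiness=max(0,9-24)=0
  Job 3: p=10, d=28, C=19, tardiness=max(0,19-28)=0
Total tardiness = 0

0


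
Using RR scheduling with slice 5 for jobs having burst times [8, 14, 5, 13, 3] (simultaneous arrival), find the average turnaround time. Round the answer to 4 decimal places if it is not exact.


Time quantum = 5
Execution trace:
  J1 runs 5 units, time = 5
  J2 runs 5 units, time = 10
  J3 runs 5 units, time = 15
  J4 runs 5 units, time = 20
  J5 runs 3 units, time = 23
  J1 runs 3 units, time = 26
  J2 runs 5 units, time = 31
  J4 runs 5 units, time = 36
  J2 runs 4 units, time = 40
  J4 runs 3 units, time = 43
Finish times: [26, 40, 15, 43, 23]
Average turnaround = 147/5 = 29.4

29.4


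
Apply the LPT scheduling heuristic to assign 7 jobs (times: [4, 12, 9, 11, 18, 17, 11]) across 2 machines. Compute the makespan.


Sort jobs in decreasing order (LPT): [18, 17, 12, 11, 11, 9, 4]
Assign each job to the least loaded machine:
  Machine 1: jobs [18, 11, 11], load = 40
  Machine 2: jobs [17, 12, 9, 4], load = 42
Makespan = max load = 42

42


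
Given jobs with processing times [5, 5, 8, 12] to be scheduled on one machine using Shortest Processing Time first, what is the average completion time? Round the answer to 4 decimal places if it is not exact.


Sort jobs by processing time (SPT order): [5, 5, 8, 12]
Compute completion times sequentially:
  Job 1: processing = 5, completes at 5
  Job 2: processing = 5, completes at 10
  Job 3: processing = 8, completes at 18
  Job 4: processing = 12, completes at 30
Sum of completion times = 63
Average completion time = 63/4 = 15.75

15.75


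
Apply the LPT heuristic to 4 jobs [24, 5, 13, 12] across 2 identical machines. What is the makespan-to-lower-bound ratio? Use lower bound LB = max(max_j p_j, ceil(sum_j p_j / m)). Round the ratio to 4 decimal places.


LPT order: [24, 13, 12, 5]
Machine loads after assignment: [29, 25]
LPT makespan = 29
Lower bound = max(max_job, ceil(total/2)) = max(24, 27) = 27
Ratio = 29 / 27 = 1.0741

1.0741


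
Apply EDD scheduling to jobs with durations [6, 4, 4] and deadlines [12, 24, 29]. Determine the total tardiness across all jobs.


Sort by due date (EDD order): [(6, 12), (4, 24), (4, 29)]
Compute completion times and tardiness:
  Job 1: p=6, d=12, C=6, tardiness=max(0,6-12)=0
  Job 2: p=4, d=24, C=10, tardiness=max(0,10-24)=0
  Job 3: p=4, d=29, C=14, tardiness=max(0,14-29)=0
Total tardiness = 0

0


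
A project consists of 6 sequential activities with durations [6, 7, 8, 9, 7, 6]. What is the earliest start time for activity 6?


Activity 6 starts after activities 1 through 5 complete.
Predecessor durations: [6, 7, 8, 9, 7]
ES = 6 + 7 + 8 + 9 + 7 = 37

37


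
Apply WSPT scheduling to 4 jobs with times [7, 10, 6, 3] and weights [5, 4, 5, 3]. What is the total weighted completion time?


Compute p/w ratios and sort ascending (WSPT): [(3, 3), (6, 5), (7, 5), (10, 4)]
Compute weighted completion times:
  Job (p=3,w=3): C=3, w*C=3*3=9
  Job (p=6,w=5): C=9, w*C=5*9=45
  Job (p=7,w=5): C=16, w*C=5*16=80
  Job (p=10,w=4): C=26, w*C=4*26=104
Total weighted completion time = 238

238


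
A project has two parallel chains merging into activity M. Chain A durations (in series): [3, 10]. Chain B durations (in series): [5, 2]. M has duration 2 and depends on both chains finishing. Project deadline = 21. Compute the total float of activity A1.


Forward pass: ES(A1) = sum of predecessors on chain A = 0
EF = ES + duration = 0 + 3 = 3
Backward pass: LF(M) = deadline = 21; LS(M) = 21 - 2 = 19
LF(A1) = LS(M) - sum(successors on chain A) = 19 - 10 = 9
LS = LF - duration = 9 - 3 = 6
Total float = LS - ES = 6 - 0 = 6

6


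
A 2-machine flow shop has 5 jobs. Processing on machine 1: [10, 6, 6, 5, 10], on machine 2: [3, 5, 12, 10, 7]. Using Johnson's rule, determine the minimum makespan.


Apply Johnson's rule:
  Group 1 (a <= b): [(4, 5, 10), (3, 6, 12)]
  Group 2 (a > b): [(5, 10, 7), (2, 6, 5), (1, 10, 3)]
Optimal job order: [4, 3, 5, 2, 1]
Schedule:
  Job 4: M1 done at 5, M2 done at 15
  Job 3: M1 done at 11, M2 done at 27
  Job 5: M1 done at 21, M2 done at 34
  Job 2: M1 done at 27, M2 done at 39
  Job 1: M1 done at 37, M2 done at 42
Makespan = 42

42


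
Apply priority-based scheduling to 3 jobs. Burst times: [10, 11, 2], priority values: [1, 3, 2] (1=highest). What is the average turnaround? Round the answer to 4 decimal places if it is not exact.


Sort by priority (ascending = highest first):
Order: [(1, 10), (2, 2), (3, 11)]
Completion times:
  Priority 1, burst=10, C=10
  Priority 2, burst=2, C=12
  Priority 3, burst=11, C=23
Average turnaround = 45/3 = 15.0

15.0


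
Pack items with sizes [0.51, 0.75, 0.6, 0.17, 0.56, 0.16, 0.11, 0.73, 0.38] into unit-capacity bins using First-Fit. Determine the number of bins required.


Place items sequentially using First-Fit:
  Item 0.51 -> new Bin 1
  Item 0.75 -> new Bin 2
  Item 0.6 -> new Bin 3
  Item 0.17 -> Bin 1 (now 0.68)
  Item 0.56 -> new Bin 4
  Item 0.16 -> Bin 1 (now 0.84)
  Item 0.11 -> Bin 1 (now 0.95)
  Item 0.73 -> new Bin 5
  Item 0.38 -> Bin 3 (now 0.98)
Total bins used = 5

5


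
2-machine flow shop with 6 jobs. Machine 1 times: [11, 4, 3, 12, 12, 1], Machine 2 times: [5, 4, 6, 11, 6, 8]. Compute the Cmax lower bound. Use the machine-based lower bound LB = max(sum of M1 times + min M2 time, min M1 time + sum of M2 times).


LB1 = sum(M1 times) + min(M2 times) = 43 + 4 = 47
LB2 = min(M1 times) + sum(M2 times) = 1 + 40 = 41
Lower bound = max(LB1, LB2) = max(47, 41) = 47

47


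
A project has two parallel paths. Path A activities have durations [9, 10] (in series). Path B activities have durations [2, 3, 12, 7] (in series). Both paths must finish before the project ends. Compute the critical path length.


Path A total = 9 + 10 = 19
Path B total = 2 + 3 + 12 + 7 = 24
Critical path = longest path = max(19, 24) = 24

24


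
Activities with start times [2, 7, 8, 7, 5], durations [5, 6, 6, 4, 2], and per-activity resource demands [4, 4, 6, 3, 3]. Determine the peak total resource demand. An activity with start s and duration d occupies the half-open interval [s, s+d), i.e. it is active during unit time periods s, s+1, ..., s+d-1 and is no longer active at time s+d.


Each activity i is active on [start_i, start_i + duration_i).
Compute total resource usage per time slot:
  t=0: active resources = [], total = 0
  t=1: active resources = [], total = 0
  t=2: active resources = [4], total = 4
  t=3: active resources = [4], total = 4
  t=4: active resources = [4], total = 4
  t=5: active resources = [4, 3], total = 7
  t=6: active resources = [4, 3], total = 7
  t=7: active resources = [4, 3], total = 7
  t=8: active resources = [4, 6, 3], total = 13
  t=9: active resources = [4, 6, 3], total = 13
  t=10: active resources = [4, 6, 3], total = 13
  t=11: active resources = [4, 6], total = 10
  t=12: active resources = [4, 6], total = 10
  t=13: active resources = [6], total = 6
Peak resource demand = 13

13


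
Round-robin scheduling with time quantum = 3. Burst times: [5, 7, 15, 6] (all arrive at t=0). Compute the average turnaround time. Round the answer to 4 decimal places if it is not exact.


Time quantum = 3
Execution trace:
  J1 runs 3 units, time = 3
  J2 runs 3 units, time = 6
  J3 runs 3 units, time = 9
  J4 runs 3 units, time = 12
  J1 runs 2 units, time = 14
  J2 runs 3 units, time = 17
  J3 runs 3 units, time = 20
  J4 runs 3 units, time = 23
  J2 runs 1 units, time = 24
  J3 runs 3 units, time = 27
  J3 runs 3 units, time = 30
  J3 runs 3 units, time = 33
Finish times: [14, 24, 33, 23]
Average turnaround = 94/4 = 23.5

23.5


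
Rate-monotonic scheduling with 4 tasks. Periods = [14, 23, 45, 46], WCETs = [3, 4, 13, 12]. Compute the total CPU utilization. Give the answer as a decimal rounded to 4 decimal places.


Compute individual utilizations (exact fractions):
  Task 1: C/T = 3/14 (approx. 0.2143)
  Task 2: C/T = 4/23 (approx. 0.1739)
  Task 3: C/T = 13/45 (approx. 0.2889)
  Task 4: C/T = 12/46 = 6/23 (approx. 0.2609)
Total utilization U = 3/14 + 4/23 + 13/45 + 6/23 = 13591/14490
Rounded to 4 decimal places: U = 0.9380
RM (Liu & Layland) bound for 4 tasks = 0.756828; compare with U = 13591/14490 (approx. 0.937957)
bound < U <= 1, so the RM sufficient condition is not met (inconclusive; an exact test such as response-time analysis is needed).

0.9380


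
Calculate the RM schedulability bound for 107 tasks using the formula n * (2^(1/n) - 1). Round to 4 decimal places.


Compute 2^(1/107) = 1.0064990387
Subtract 1: 1.0064990387 - 1 = 0.0064990387
Multiply by n: 107 * 0.0064990387 = 0.6953971409
Round to 4 dp: 0.6954

0.6954


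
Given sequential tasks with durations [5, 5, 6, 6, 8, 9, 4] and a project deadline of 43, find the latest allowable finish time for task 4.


LF(activity 4) = deadline - sum of successor durations
Successors: activities 5 through 7 with durations [8, 9, 4]
Sum of successor durations = 21
LF = 43 - 21 = 22

22


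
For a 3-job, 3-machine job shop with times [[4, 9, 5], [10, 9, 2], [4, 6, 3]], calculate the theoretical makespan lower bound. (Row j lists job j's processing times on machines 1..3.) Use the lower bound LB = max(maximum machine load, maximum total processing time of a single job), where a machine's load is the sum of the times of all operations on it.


Machine loads:
  Machine 1: 4 + 10 + 4 = 18
  Machine 2: 9 + 9 + 6 = 24
  Machine 3: 5 + 2 + 3 = 10
Max machine load = 24
Job totals:
  Job 1: 18
  Job 2: 21
  Job 3: 13
Max job total = 21
Lower bound = max(24, 21) = 24

24


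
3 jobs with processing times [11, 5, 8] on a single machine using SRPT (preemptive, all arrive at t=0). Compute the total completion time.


Since all jobs arrive at t=0, SRPT equals SPT ordering.
SPT order: [5, 8, 11]
Completion times:
  Job 1: p=5, C=5
  Job 2: p=8, C=13
  Job 3: p=11, C=24
Total completion time = 5 + 13 + 24 = 42

42


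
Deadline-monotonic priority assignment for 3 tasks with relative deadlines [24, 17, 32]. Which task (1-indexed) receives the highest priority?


Sort tasks by relative deadline (ascending):
  Task 2: deadline = 17
  Task 1: deadline = 24
  Task 3: deadline = 32
Priority order (highest first): [2, 1, 3]
Highest priority task = 2

2


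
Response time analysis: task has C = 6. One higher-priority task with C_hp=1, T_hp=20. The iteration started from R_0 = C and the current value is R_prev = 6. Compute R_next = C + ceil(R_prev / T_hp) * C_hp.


R_next = C + ceil(R_prev / T_hp) * C_hp
ceil(6 / 20) = ceil(0.3) = 1
Interference = 1 * 1 = 1
R_next = 6 + 1 = 7

7


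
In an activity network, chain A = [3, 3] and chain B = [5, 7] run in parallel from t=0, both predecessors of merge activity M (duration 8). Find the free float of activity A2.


ES(A2) = sum of predecessors on chain A = 3
EF(A2) = ES + duration = 3 + 3 = 6
Successor of A2 is M. ES(M) = max(sum(A), sum(B)) = max(6, 12) = 12
Free float = ES(successor) - EF(current) = 12 - 6 = 6

6


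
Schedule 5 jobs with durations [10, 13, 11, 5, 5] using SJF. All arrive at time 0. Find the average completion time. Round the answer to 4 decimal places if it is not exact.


SJF order (ascending): [5, 5, 10, 11, 13]
Completion times:
  Job 1: burst=5, C=5
  Job 2: burst=5, C=10
  Job 3: burst=10, C=20
  Job 4: burst=11, C=31
  Job 5: burst=13, C=44
Average completion = 110/5 = 22.0

22.0


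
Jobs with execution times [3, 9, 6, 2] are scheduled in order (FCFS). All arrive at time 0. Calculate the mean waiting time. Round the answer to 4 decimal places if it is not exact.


FCFS order (as given): [3, 9, 6, 2]
Waiting times:
  Job 1: wait = 0
  Job 2: wait = 3
  Job 3: wait = 12
  Job 4: wait = 18
Sum of waiting times = 33
Average waiting time = 33/4 = 8.25

8.25


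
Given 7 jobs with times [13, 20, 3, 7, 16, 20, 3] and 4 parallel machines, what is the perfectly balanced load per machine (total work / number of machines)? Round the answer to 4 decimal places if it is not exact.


Total processing time = 13 + 20 + 3 + 7 + 16 + 20 + 3 = 82
Number of machines = 4
Ideal balanced load = 82 / 4 = 20.5

20.5


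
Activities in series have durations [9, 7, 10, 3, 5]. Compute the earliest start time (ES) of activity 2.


Activity 2 starts after activities 1 through 1 complete.
Predecessor durations: [9]
ES = 9 = 9

9


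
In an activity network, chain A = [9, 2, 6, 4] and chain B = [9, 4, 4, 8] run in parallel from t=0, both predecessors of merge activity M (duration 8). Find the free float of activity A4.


ES(A4) = sum of predecessors on chain A = 17
EF(A4) = ES + duration = 17 + 4 = 21
Successor of A4 is M. ES(M) = max(sum(A), sum(B)) = max(21, 25) = 25
Free float = ES(successor) - EF(current) = 25 - 21 = 4

4


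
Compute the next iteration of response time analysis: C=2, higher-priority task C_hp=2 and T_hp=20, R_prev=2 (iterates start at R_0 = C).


R_next = C + ceil(R_prev / T_hp) * C_hp
ceil(2 / 20) = ceil(0.1) = 1
Interference = 1 * 2 = 2
R_next = 2 + 2 = 4

4


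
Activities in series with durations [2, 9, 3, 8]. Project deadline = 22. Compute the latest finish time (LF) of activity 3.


LF(activity 3) = deadline - sum of successor durations
Successors: activities 4 through 4 with durations [8]
Sum of successor durations = 8
LF = 22 - 8 = 14

14


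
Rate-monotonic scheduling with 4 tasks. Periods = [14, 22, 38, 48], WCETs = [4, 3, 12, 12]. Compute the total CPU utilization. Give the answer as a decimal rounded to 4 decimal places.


Compute individual utilizations (exact fractions):
  Task 1: C/T = 4/14 = 2/7 (approx. 0.2857)
  Task 2: C/T = 3/22 (approx. 0.1364)
  Task 3: C/T = 12/38 = 6/19 (approx. 0.3158)
  Task 4: C/T = 12/48 = 1/4 (approx. 0.25)
Total utilization U = 2/7 + 3/22 + 6/19 + 1/4 = 5781/5852
Rounded to 4 decimal places: U = 0.9879
RM (Liu & Layland) bound for 4 tasks = 0.756828; compare with U = 5781/5852 (approx. 0.987867)
bound < U <= 1, so the RM sufficient condition is not met (inconclusive; an exact test such as response-time analysis is needed).

0.9879


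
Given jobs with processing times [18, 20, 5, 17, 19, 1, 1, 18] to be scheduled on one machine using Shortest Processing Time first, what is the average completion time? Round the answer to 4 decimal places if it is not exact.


Sort jobs by processing time (SPT order): [1, 1, 5, 17, 18, 18, 19, 20]
Compute completion times sequentially:
  Job 1: processing = 1, completes at 1
  Job 2: processing = 1, completes at 2
  Job 3: processing = 5, completes at 7
  Job 4: processing = 17, completes at 24
  Job 5: processing = 18, completes at 42
  Job 6: processing = 18, completes at 60
  Job 7: processing = 19, completes at 79
  Job 8: processing = 20, completes at 99
Sum of completion times = 314
Average completion time = 314/8 = 39.25

39.25


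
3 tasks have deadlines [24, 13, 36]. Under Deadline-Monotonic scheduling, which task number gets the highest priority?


Sort tasks by relative deadline (ascending):
  Task 2: deadline = 13
  Task 1: deadline = 24
  Task 3: deadline = 36
Priority order (highest first): [2, 1, 3]
Highest priority task = 2

2


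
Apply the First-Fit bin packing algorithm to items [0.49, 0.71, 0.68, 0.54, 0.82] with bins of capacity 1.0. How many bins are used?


Place items sequentially using First-Fit:
  Item 0.49 -> new Bin 1
  Item 0.71 -> new Bin 2
  Item 0.68 -> new Bin 3
  Item 0.54 -> new Bin 4
  Item 0.82 -> new Bin 5
Total bins used = 5

5


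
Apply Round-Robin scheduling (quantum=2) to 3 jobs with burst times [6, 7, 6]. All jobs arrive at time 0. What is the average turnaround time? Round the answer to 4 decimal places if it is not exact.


Time quantum = 2
Execution trace:
  J1 runs 2 units, time = 2
  J2 runs 2 units, time = 4
  J3 runs 2 units, time = 6
  J1 runs 2 units, time = 8
  J2 runs 2 units, time = 10
  J3 runs 2 units, time = 12
  J1 runs 2 units, time = 14
  J2 runs 2 units, time = 16
  J3 runs 2 units, time = 18
  J2 runs 1 units, time = 19
Finish times: [14, 19, 18]
Average turnaround = 51/3 = 17.0

17.0


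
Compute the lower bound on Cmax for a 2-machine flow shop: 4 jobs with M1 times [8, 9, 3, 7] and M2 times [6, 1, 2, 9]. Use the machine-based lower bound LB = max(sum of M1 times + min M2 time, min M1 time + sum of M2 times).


LB1 = sum(M1 times) + min(M2 times) = 27 + 1 = 28
LB2 = min(M1 times) + sum(M2 times) = 3 + 18 = 21
Lower bound = max(LB1, LB2) = max(28, 21) = 28

28


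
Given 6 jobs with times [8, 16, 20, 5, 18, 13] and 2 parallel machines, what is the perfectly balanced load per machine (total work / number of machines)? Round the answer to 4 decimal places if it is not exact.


Total processing time = 8 + 16 + 20 + 5 + 18 + 13 = 80
Number of machines = 2
Ideal balanced load = 80 / 2 = 40.0

40.0


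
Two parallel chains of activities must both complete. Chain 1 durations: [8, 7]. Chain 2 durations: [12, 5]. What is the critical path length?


Path A total = 8 + 7 = 15
Path B total = 12 + 5 = 17
Critical path = longest path = max(15, 17) = 17

17


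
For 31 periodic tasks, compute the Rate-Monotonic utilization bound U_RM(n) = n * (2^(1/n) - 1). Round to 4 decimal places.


Compute 2^(1/31) = 1.0226114356
Subtract 1: 1.0226114356 - 1 = 0.0226114356
Multiply by n: 31 * 0.0226114356 = 0.7009545036
Round to 4 dp: 0.7010

0.7010


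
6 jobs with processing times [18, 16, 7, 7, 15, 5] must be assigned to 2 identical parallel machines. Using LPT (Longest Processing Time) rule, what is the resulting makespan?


Sort jobs in decreasing order (LPT): [18, 16, 15, 7, 7, 5]
Assign each job to the least loaded machine:
  Machine 1: jobs [18, 7, 7], load = 32
  Machine 2: jobs [16, 15, 5], load = 36
Makespan = max load = 36

36


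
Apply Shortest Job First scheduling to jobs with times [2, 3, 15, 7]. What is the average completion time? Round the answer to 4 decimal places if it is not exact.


SJF order (ascending): [2, 3, 7, 15]
Completion times:
  Job 1: burst=2, C=2
  Job 2: burst=3, C=5
  Job 3: burst=7, C=12
  Job 4: burst=15, C=27
Average completion = 46/4 = 11.5

11.5


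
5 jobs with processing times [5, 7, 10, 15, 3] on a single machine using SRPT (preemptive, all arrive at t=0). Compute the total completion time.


Since all jobs arrive at t=0, SRPT equals SPT ordering.
SPT order: [3, 5, 7, 10, 15]
Completion times:
  Job 1: p=3, C=3
  Job 2: p=5, C=8
  Job 3: p=7, C=15
  Job 4: p=10, C=25
  Job 5: p=15, C=40
Total completion time = 3 + 8 + 15 + 25 + 40 = 91

91


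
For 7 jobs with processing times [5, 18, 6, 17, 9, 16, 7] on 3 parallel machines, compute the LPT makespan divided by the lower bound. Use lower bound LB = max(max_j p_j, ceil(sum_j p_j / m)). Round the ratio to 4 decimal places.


LPT order: [18, 17, 16, 9, 7, 6, 5]
Machine loads after assignment: [29, 24, 25]
LPT makespan = 29
Lower bound = max(max_job, ceil(total/3)) = max(18, 26) = 26
Ratio = 29 / 26 = 1.1154

1.1154


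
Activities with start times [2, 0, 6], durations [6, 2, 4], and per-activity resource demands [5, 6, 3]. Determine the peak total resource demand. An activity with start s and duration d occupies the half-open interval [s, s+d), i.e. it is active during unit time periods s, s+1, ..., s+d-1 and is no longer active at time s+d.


Each activity i is active on [start_i, start_i + duration_i).
Compute total resource usage per time slot:
  t=0: active resources = [6], total = 6
  t=1: active resources = [6], total = 6
  t=2: active resources = [5], total = 5
  t=3: active resources = [5], total = 5
  t=4: active resources = [5], total = 5
  t=5: active resources = [5], total = 5
  t=6: active resources = [5, 3], total = 8
  t=7: active resources = [5, 3], total = 8
  t=8: active resources = [3], total = 3
  t=9: active resources = [3], total = 3
Peak resource demand = 8

8


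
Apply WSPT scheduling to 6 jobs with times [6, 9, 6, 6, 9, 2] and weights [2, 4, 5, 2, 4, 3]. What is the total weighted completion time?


Compute p/w ratios and sort ascending (WSPT): [(2, 3), (6, 5), (9, 4), (9, 4), (6, 2), (6, 2)]
Compute weighted completion times:
  Job (p=2,w=3): C=2, w*C=3*2=6
  Job (p=6,w=5): C=8, w*C=5*8=40
  Job (p=9,w=4): C=17, w*C=4*17=68
  Job (p=9,w=4): C=26, w*C=4*26=104
  Job (p=6,w=2): C=32, w*C=2*32=64
  Job (p=6,w=2): C=38, w*C=2*38=76
Total weighted completion time = 358

358


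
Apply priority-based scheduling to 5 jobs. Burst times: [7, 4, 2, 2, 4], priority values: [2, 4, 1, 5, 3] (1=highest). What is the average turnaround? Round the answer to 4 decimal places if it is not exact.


Sort by priority (ascending = highest first):
Order: [(1, 2), (2, 7), (3, 4), (4, 4), (5, 2)]
Completion times:
  Priority 1, burst=2, C=2
  Priority 2, burst=7, C=9
  Priority 3, burst=4, C=13
  Priority 4, burst=4, C=17
  Priority 5, burst=2, C=19
Average turnaround = 60/5 = 12.0

12.0
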